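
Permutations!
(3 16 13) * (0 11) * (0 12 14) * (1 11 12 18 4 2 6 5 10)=(0 12 14)(1 11 18 4 2 6 5 10)(3 16 13)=[12, 11, 6, 16, 2, 10, 5, 7, 8, 9, 1, 18, 14, 3, 0, 15, 13, 17, 4]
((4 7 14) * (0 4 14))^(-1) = (14)(0 7 4)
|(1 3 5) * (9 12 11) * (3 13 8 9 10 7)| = 10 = |(1 13 8 9 12 11 10 7 3 5)|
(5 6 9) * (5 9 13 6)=(6 13)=[0, 1, 2, 3, 4, 5, 13, 7, 8, 9, 10, 11, 12, 6]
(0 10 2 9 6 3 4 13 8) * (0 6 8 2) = (0 10)(2 9 8 6 3 4 13) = [10, 1, 9, 4, 13, 5, 3, 7, 6, 8, 0, 11, 12, 2]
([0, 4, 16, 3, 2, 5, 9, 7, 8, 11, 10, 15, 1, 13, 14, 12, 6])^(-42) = (1 16 11)(2 9 12)(4 6 15)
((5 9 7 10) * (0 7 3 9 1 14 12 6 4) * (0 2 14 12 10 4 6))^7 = (0 1 10 2 7 12 5 14 4)(3 9)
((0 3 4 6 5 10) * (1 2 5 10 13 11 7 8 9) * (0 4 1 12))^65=(0 12 9 8 7 11 13 5 2 1 3)(4 10 6)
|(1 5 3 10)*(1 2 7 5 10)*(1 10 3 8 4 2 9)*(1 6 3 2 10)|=|(1 2 7 5 8 4 10 9 6 3)|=10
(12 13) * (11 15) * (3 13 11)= (3 13 12 11 15)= [0, 1, 2, 13, 4, 5, 6, 7, 8, 9, 10, 15, 11, 12, 14, 3]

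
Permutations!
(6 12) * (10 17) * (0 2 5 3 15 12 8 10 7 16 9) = (0 2 5 3 15 12 6 8 10 17 7 16 9) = [2, 1, 5, 15, 4, 3, 8, 16, 10, 0, 17, 11, 6, 13, 14, 12, 9, 7]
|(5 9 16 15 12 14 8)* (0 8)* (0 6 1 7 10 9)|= |(0 8 5)(1 7 10 9 16 15 12 14 6)|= 9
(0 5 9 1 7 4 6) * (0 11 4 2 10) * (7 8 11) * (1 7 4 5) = (0 1 8 11 5 9 7 2 10)(4 6) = [1, 8, 10, 3, 6, 9, 4, 2, 11, 7, 0, 5]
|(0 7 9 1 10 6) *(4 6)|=|(0 7 9 1 10 4 6)|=7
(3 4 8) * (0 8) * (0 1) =(0 8 3 4 1) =[8, 0, 2, 4, 1, 5, 6, 7, 3]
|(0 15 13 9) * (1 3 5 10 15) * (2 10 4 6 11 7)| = 13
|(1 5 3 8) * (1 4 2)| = |(1 5 3 8 4 2)| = 6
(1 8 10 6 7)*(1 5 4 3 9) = (1 8 10 6 7 5 4 3 9) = [0, 8, 2, 9, 3, 4, 7, 5, 10, 1, 6]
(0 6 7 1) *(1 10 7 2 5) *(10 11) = (0 6 2 5 1)(7 11 10) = [6, 0, 5, 3, 4, 1, 2, 11, 8, 9, 7, 10]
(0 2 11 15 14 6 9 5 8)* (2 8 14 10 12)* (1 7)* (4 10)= (0 8)(1 7)(2 11 15 4 10 12)(5 14 6 9)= [8, 7, 11, 3, 10, 14, 9, 1, 0, 5, 12, 15, 2, 13, 6, 4]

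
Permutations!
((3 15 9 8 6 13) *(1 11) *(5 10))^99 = ((1 11)(3 15 9 8 6 13)(5 10))^99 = (1 11)(3 8)(5 10)(6 15)(9 13)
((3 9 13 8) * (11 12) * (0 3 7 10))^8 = ((0 3 9 13 8 7 10)(11 12))^8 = (0 3 9 13 8 7 10)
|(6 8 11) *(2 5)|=|(2 5)(6 8 11)|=6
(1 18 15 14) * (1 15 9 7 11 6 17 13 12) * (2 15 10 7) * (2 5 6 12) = (1 18 9 5 6 17 13 2 15 14 10 7 11 12) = [0, 18, 15, 3, 4, 6, 17, 11, 8, 5, 7, 12, 1, 2, 10, 14, 16, 13, 9]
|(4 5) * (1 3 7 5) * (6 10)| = 10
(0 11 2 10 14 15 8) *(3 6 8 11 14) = (0 14 15 11 2 10 3 6 8) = [14, 1, 10, 6, 4, 5, 8, 7, 0, 9, 3, 2, 12, 13, 15, 11]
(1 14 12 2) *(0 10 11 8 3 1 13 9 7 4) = (0 10 11 8 3 1 14 12 2 13 9 7 4) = [10, 14, 13, 1, 0, 5, 6, 4, 3, 7, 11, 8, 2, 9, 12]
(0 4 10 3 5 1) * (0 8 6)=(0 4 10 3 5 1 8 6)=[4, 8, 2, 5, 10, 1, 0, 7, 6, 9, 3]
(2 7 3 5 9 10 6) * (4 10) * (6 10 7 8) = [0, 1, 8, 5, 7, 9, 2, 3, 6, 4, 10] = (10)(2 8 6)(3 5 9 4 7)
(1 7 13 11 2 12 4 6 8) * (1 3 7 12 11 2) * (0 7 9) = (0 7 13 2 11 1 12 4 6 8 3 9) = [7, 12, 11, 9, 6, 5, 8, 13, 3, 0, 10, 1, 4, 2]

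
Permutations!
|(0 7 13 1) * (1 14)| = 5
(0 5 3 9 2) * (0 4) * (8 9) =(0 5 3 8 9 2 4) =[5, 1, 4, 8, 0, 3, 6, 7, 9, 2]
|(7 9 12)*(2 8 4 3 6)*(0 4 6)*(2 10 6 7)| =30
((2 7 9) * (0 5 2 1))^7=(0 5 2 7 9 1)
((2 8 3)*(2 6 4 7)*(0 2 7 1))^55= (0 1 4 6 3 8 2)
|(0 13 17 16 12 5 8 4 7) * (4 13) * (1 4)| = 12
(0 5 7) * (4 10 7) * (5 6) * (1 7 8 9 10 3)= (0 6 5 4 3 1 7)(8 9 10)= [6, 7, 2, 1, 3, 4, 5, 0, 9, 10, 8]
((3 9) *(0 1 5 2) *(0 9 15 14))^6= (0 15 9 5)(1 14 3 2)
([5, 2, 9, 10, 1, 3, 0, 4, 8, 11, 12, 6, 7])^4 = [12, 6, 0, 4, 11, 7, 10, 9, 8, 5, 1, 3, 2]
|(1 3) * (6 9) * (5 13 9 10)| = |(1 3)(5 13 9 6 10)| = 10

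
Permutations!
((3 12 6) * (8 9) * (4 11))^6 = ((3 12 6)(4 11)(8 9))^6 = (12)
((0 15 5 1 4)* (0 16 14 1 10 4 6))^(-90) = ((0 15 5 10 4 16 14 1 6))^(-90) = (16)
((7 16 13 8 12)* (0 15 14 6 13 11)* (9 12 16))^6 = (0 16 13 14)(6 15 11 8)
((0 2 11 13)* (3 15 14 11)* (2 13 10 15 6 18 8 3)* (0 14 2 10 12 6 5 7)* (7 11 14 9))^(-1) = (0 7 9 13)(2 15 10)(3 8 18 6 12 11 5)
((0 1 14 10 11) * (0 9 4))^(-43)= (0 4 9 11 10 14 1)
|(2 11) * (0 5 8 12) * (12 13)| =10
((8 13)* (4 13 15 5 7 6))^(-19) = ((4 13 8 15 5 7 6))^(-19) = (4 8 5 6 13 15 7)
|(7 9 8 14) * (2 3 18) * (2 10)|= 4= |(2 3 18 10)(7 9 8 14)|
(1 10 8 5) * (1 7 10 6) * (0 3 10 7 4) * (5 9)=(0 3 10 8 9 5 4)(1 6)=[3, 6, 2, 10, 0, 4, 1, 7, 9, 5, 8]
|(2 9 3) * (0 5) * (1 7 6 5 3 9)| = |(9)(0 3 2 1 7 6 5)| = 7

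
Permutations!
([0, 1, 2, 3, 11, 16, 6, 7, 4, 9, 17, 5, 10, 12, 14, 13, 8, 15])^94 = [0, 1, 2, 3, 8, 11, 6, 7, 16, 9, 12, 4, 13, 15, 14, 17, 5, 10]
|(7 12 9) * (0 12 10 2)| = 6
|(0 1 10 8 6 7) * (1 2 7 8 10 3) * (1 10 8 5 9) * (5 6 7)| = |(0 2 5 9 1 3 10 8 7)| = 9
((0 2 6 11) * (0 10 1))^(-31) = (0 1 10 11 6 2)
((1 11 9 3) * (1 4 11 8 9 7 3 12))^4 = ((1 8 9 12)(3 4 11 7))^4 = (12)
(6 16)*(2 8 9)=(2 8 9)(6 16)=[0, 1, 8, 3, 4, 5, 16, 7, 9, 2, 10, 11, 12, 13, 14, 15, 6]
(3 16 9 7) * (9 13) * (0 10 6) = [10, 1, 2, 16, 4, 5, 0, 3, 8, 7, 6, 11, 12, 9, 14, 15, 13] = (0 10 6)(3 16 13 9 7)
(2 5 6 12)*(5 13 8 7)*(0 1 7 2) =(0 1 7 5 6 12)(2 13 8) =[1, 7, 13, 3, 4, 6, 12, 5, 2, 9, 10, 11, 0, 8]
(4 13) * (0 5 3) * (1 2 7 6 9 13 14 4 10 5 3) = (0 3)(1 2 7 6 9 13 10 5)(4 14) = [3, 2, 7, 0, 14, 1, 9, 6, 8, 13, 5, 11, 12, 10, 4]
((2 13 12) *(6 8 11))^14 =((2 13 12)(6 8 11))^14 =(2 12 13)(6 11 8)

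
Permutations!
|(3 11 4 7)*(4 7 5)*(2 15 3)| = 10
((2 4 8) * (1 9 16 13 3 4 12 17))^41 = ((1 9 16 13 3 4 8 2 12 17))^41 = (1 9 16 13 3 4 8 2 12 17)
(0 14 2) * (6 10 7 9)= (0 14 2)(6 10 7 9)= [14, 1, 0, 3, 4, 5, 10, 9, 8, 6, 7, 11, 12, 13, 2]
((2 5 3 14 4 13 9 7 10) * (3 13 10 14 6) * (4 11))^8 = (2 10 4 11 14 7 9 13 5)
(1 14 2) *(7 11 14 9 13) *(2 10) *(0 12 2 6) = (0 12 2 1 9 13 7 11 14 10 6) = [12, 9, 1, 3, 4, 5, 0, 11, 8, 13, 6, 14, 2, 7, 10]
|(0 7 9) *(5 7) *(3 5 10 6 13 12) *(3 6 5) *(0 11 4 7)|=12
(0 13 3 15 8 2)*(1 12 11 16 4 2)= (0 13 3 15 8 1 12 11 16 4 2)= [13, 12, 0, 15, 2, 5, 6, 7, 1, 9, 10, 16, 11, 3, 14, 8, 4]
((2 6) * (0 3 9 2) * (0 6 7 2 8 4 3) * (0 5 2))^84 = (9)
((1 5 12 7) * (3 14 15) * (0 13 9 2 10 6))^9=(15)(0 2)(1 5 12 7)(6 9)(10 13)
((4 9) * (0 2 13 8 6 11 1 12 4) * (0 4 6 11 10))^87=((0 2 13 8 11 1 12 6 10)(4 9))^87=(0 12 8)(1 13 10)(2 6 11)(4 9)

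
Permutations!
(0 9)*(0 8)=(0 9 8)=[9, 1, 2, 3, 4, 5, 6, 7, 0, 8]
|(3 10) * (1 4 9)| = 6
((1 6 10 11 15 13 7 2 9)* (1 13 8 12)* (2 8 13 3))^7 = (1 8 13 11 6 12 7 15 10)(2 9 3)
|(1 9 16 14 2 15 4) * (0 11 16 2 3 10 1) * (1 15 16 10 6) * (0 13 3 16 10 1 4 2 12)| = |(0 11 1 9 12)(2 10 15)(3 6 4 13)(14 16)| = 60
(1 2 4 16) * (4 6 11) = [0, 2, 6, 3, 16, 5, 11, 7, 8, 9, 10, 4, 12, 13, 14, 15, 1] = (1 2 6 11 4 16)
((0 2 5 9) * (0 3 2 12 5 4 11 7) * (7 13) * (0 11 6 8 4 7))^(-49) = (0 2 12 7 5 11 9 13 3)(4 8 6)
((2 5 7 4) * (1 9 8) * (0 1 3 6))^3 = ((0 1 9 8 3 6)(2 5 7 4))^3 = (0 8)(1 3)(2 4 7 5)(6 9)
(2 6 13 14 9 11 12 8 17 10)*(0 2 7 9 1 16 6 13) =(0 2 13 14 1 16 6)(7 9 11 12 8 17 10) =[2, 16, 13, 3, 4, 5, 0, 9, 17, 11, 7, 12, 8, 14, 1, 15, 6, 10]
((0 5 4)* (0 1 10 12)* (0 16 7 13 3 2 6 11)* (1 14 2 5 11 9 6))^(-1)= ((0 11)(1 10 12 16 7 13 3 5 4 14 2)(6 9))^(-1)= (0 11)(1 2 14 4 5 3 13 7 16 12 10)(6 9)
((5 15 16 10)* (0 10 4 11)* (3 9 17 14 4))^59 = (0 16 14 10 3 4 5 9 11 15 17)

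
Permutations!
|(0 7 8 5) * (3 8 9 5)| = 4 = |(0 7 9 5)(3 8)|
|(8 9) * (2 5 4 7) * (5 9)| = |(2 9 8 5 4 7)| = 6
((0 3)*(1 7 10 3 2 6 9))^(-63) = (0 2 6 9 1 7 10 3) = ((0 2 6 9 1 7 10 3))^(-63)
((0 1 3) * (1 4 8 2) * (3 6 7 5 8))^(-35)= ((0 4 3)(1 6 7 5 8 2))^(-35)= (0 4 3)(1 6 7 5 8 2)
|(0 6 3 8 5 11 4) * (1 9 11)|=|(0 6 3 8 5 1 9 11 4)|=9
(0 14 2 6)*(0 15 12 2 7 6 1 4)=[14, 4, 1, 3, 0, 5, 15, 6, 8, 9, 10, 11, 2, 13, 7, 12]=(0 14 7 6 15 12 2 1 4)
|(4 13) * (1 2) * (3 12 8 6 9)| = 10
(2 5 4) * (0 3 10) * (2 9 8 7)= (0 3 10)(2 5 4 9 8 7)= [3, 1, 5, 10, 9, 4, 6, 2, 7, 8, 0]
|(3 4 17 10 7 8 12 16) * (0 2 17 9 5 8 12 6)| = |(0 2 17 10 7 12 16 3 4 9 5 8 6)| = 13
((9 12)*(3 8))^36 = ((3 8)(9 12))^36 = (12)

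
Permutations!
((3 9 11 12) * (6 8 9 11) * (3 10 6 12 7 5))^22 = (3 7)(5 11)(6 9 10 8 12)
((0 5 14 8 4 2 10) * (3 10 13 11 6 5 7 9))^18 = ((0 7 9 3 10)(2 13 11 6 5 14 8 4))^18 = (0 3 7 10 9)(2 11 5 8)(4 13 6 14)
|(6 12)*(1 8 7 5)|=|(1 8 7 5)(6 12)|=4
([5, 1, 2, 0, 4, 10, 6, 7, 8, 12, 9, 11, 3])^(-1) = [3, 1, 2, 12, 4, 0, 6, 7, 8, 10, 5, 11, 9]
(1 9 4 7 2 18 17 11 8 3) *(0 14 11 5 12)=(0 14 11 8 3 1 9 4 7 2 18 17 5 12)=[14, 9, 18, 1, 7, 12, 6, 2, 3, 4, 10, 8, 0, 13, 11, 15, 16, 5, 17]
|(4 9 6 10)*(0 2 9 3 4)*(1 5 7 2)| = 8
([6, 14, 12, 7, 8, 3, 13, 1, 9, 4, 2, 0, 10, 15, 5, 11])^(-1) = [11, 7, 10, 5, 9, 14, 0, 3, 4, 8, 12, 15, 2, 6, 1, 13]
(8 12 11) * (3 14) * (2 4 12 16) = (2 4 12 11 8 16)(3 14) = [0, 1, 4, 14, 12, 5, 6, 7, 16, 9, 10, 8, 11, 13, 3, 15, 2]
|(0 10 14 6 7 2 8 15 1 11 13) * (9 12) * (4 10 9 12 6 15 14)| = |(0 9 6 7 2 8 14 15 1 11 13)(4 10)| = 22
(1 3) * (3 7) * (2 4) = [0, 7, 4, 1, 2, 5, 6, 3] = (1 7 3)(2 4)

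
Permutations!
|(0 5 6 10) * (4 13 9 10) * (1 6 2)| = |(0 5 2 1 6 4 13 9 10)| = 9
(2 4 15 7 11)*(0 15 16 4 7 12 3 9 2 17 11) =(0 15 12 3 9 2 7)(4 16)(11 17) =[15, 1, 7, 9, 16, 5, 6, 0, 8, 2, 10, 17, 3, 13, 14, 12, 4, 11]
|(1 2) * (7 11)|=2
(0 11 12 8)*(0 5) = (0 11 12 8 5) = [11, 1, 2, 3, 4, 0, 6, 7, 5, 9, 10, 12, 8]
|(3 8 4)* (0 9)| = 6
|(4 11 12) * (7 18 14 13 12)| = |(4 11 7 18 14 13 12)| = 7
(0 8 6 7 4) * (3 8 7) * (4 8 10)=(0 7 8 6 3 10 4)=[7, 1, 2, 10, 0, 5, 3, 8, 6, 9, 4]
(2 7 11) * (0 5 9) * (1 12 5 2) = (0 2 7 11 1 12 5 9) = [2, 12, 7, 3, 4, 9, 6, 11, 8, 0, 10, 1, 5]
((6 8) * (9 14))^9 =((6 8)(9 14))^9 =(6 8)(9 14)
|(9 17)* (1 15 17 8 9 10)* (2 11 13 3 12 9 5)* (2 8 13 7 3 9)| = 20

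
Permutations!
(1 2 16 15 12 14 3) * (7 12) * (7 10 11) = (1 2 16 15 10 11 7 12 14 3) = [0, 2, 16, 1, 4, 5, 6, 12, 8, 9, 11, 7, 14, 13, 3, 10, 15]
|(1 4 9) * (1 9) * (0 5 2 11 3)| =10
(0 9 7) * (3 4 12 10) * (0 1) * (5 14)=(0 9 7 1)(3 4 12 10)(5 14)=[9, 0, 2, 4, 12, 14, 6, 1, 8, 7, 3, 11, 10, 13, 5]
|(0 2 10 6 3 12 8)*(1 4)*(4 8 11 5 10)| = |(0 2 4 1 8)(3 12 11 5 10 6)| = 30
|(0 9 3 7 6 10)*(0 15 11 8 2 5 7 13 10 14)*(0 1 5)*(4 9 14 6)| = |(0 14 1 5 7 4 9 3 13 10 15 11 8 2)| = 14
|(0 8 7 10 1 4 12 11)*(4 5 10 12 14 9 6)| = 60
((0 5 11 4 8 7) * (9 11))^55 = (0 7 8 4 11 9 5)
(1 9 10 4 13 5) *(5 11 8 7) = [0, 9, 2, 3, 13, 1, 6, 5, 7, 10, 4, 8, 12, 11] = (1 9 10 4 13 11 8 7 5)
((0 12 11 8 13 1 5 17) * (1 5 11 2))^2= (0 2 11 13 17 12 1 8 5)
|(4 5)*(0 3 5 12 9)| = 6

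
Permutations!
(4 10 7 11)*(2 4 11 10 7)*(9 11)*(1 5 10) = (1 5 10 2 4 7)(9 11) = [0, 5, 4, 3, 7, 10, 6, 1, 8, 11, 2, 9]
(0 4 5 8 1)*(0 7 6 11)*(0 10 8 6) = (0 4 5 6 11 10 8 1 7) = [4, 7, 2, 3, 5, 6, 11, 0, 1, 9, 8, 10]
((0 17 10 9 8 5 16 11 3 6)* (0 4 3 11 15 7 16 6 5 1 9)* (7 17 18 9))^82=(0 9 1 16 17)(3 6)(4 5)(7 15 10 18 8)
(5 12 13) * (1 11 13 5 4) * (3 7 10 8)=(1 11 13 4)(3 7 10 8)(5 12)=[0, 11, 2, 7, 1, 12, 6, 10, 3, 9, 8, 13, 5, 4]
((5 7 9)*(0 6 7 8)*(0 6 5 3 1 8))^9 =(0 5)(1 7)(3 6)(8 9)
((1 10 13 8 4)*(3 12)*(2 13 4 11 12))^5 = (1 4 10)(2 3 12 11 8 13)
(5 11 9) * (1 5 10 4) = (1 5 11 9 10 4) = [0, 5, 2, 3, 1, 11, 6, 7, 8, 10, 4, 9]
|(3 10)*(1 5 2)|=|(1 5 2)(3 10)|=6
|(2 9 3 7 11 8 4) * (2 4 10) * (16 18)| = 14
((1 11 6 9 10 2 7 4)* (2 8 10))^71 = (1 11 6 9 2 7 4)(8 10)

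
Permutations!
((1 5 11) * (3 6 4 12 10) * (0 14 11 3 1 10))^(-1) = ((0 14 11 10 1 5 3 6 4 12))^(-1) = (0 12 4 6 3 5 1 10 11 14)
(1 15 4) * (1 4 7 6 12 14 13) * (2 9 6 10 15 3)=(1 3 2 9 6 12 14 13)(7 10 15)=[0, 3, 9, 2, 4, 5, 12, 10, 8, 6, 15, 11, 14, 1, 13, 7]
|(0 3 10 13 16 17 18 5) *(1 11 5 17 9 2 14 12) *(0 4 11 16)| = |(0 3 10 13)(1 16 9 2 14 12)(4 11 5)(17 18)| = 12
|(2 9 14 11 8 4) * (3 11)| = |(2 9 14 3 11 8 4)| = 7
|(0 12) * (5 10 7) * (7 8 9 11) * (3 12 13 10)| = |(0 13 10 8 9 11 7 5 3 12)| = 10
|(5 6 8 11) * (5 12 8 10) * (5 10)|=|(5 6)(8 11 12)|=6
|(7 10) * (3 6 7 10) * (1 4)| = |(10)(1 4)(3 6 7)| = 6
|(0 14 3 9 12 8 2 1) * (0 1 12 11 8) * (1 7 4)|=24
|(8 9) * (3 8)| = |(3 8 9)| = 3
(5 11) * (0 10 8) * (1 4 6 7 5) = (0 10 8)(1 4 6 7 5 11) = [10, 4, 2, 3, 6, 11, 7, 5, 0, 9, 8, 1]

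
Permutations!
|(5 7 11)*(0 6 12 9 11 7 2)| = 7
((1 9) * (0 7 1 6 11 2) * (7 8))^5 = ((0 8 7 1 9 6 11 2))^5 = (0 6 7 2 9 8 11 1)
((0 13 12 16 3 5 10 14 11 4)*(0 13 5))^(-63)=((0 5 10 14 11 4 13 12 16 3))^(-63)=(0 12 11 5 16 4 10 3 13 14)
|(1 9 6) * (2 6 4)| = |(1 9 4 2 6)| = 5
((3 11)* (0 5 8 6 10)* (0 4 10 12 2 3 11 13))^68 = (0 12)(2 5)(3 8)(6 13)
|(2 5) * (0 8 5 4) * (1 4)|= |(0 8 5 2 1 4)|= 6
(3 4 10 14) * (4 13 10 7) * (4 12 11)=(3 13 10 14)(4 7 12 11)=[0, 1, 2, 13, 7, 5, 6, 12, 8, 9, 14, 4, 11, 10, 3]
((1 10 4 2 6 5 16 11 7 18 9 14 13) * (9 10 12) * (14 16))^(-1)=(1 13 14 5 6 2 4 10 18 7 11 16 9 12)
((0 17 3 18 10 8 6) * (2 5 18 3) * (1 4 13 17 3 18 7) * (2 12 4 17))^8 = (0 18 8)(3 10 6)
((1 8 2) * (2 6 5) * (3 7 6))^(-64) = (1 2 5 6 7 3 8)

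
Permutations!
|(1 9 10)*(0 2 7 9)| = |(0 2 7 9 10 1)| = 6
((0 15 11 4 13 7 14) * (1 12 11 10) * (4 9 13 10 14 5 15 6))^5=((0 6 4 10 1 12 11 9 13 7 5 15 14))^5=(0 12 5 4 9 14 1 7 6 11 15 10 13)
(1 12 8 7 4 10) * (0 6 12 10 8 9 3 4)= (0 6 12 9 3 4 8 7)(1 10)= [6, 10, 2, 4, 8, 5, 12, 0, 7, 3, 1, 11, 9]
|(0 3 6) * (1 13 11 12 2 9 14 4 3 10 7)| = |(0 10 7 1 13 11 12 2 9 14 4 3 6)| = 13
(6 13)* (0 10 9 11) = (0 10 9 11)(6 13) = [10, 1, 2, 3, 4, 5, 13, 7, 8, 11, 9, 0, 12, 6]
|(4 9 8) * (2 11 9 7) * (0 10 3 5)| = |(0 10 3 5)(2 11 9 8 4 7)| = 12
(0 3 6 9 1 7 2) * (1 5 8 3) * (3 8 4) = (0 1 7 2)(3 6 9 5 4) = [1, 7, 0, 6, 3, 4, 9, 2, 8, 5]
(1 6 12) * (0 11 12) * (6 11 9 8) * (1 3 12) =[9, 11, 2, 12, 4, 5, 0, 7, 6, 8, 10, 1, 3] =(0 9 8 6)(1 11)(3 12)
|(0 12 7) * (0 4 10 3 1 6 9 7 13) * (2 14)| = |(0 12 13)(1 6 9 7 4 10 3)(2 14)| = 42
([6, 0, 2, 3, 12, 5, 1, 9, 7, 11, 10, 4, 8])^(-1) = [1, 6, 2, 3, 11, 5, 0, 8, 12, 7, 10, 9, 4]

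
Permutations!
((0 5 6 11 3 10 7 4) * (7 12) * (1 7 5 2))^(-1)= ((0 2 1 7 4)(3 10 12 5 6 11))^(-1)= (0 4 7 1 2)(3 11 6 5 12 10)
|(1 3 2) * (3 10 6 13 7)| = 7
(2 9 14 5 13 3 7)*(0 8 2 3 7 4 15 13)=(0 8 2 9 14 5)(3 4 15 13 7)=[8, 1, 9, 4, 15, 0, 6, 3, 2, 14, 10, 11, 12, 7, 5, 13]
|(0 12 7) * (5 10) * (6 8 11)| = 6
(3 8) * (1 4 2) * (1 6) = (1 4 2 6)(3 8) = [0, 4, 6, 8, 2, 5, 1, 7, 3]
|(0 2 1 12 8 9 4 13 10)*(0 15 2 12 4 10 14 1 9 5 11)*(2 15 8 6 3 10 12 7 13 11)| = 56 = |(15)(0 7 13 14 1 4 11)(2 9 12 6 3 10 8 5)|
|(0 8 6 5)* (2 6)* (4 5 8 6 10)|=7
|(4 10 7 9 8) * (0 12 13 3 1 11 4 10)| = |(0 12 13 3 1 11 4)(7 9 8 10)| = 28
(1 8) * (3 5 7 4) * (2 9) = (1 8)(2 9)(3 5 7 4) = [0, 8, 9, 5, 3, 7, 6, 4, 1, 2]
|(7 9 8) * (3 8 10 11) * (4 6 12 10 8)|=6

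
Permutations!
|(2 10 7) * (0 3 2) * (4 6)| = 10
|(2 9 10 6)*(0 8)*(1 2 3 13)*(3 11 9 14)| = 20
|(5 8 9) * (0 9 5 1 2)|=4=|(0 9 1 2)(5 8)|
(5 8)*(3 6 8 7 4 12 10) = (3 6 8 5 7 4 12 10) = [0, 1, 2, 6, 12, 7, 8, 4, 5, 9, 3, 11, 10]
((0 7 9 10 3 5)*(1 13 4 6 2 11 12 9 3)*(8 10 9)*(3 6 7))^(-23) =(0 3 5)(1 12 6 13 8 2 4 10 11 7)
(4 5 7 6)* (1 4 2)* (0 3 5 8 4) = (0 3 5 7 6 2 1)(4 8) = [3, 0, 1, 5, 8, 7, 2, 6, 4]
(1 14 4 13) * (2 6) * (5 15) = (1 14 4 13)(2 6)(5 15) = [0, 14, 6, 3, 13, 15, 2, 7, 8, 9, 10, 11, 12, 1, 4, 5]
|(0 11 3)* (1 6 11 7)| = 6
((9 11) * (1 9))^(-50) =(1 9 11)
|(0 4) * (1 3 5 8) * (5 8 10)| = |(0 4)(1 3 8)(5 10)| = 6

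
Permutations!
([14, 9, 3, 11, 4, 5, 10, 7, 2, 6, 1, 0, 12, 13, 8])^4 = [3, 1, 14, 8, 4, 5, 6, 7, 0, 9, 10, 2, 12, 13, 11]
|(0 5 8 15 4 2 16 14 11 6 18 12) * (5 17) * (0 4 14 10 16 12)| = 18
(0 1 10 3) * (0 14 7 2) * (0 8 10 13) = (0 1 13)(2 8 10 3 14 7) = [1, 13, 8, 14, 4, 5, 6, 2, 10, 9, 3, 11, 12, 0, 7]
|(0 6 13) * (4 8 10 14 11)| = |(0 6 13)(4 8 10 14 11)| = 15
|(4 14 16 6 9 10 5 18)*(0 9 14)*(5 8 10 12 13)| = 42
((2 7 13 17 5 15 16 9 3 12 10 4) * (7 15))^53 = ((2 15 16 9 3 12 10 4)(5 7 13 17))^53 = (2 12 16 4 3 15 10 9)(5 7 13 17)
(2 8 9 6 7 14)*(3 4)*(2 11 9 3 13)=(2 8 3 4 13)(6 7 14 11 9)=[0, 1, 8, 4, 13, 5, 7, 14, 3, 6, 10, 9, 12, 2, 11]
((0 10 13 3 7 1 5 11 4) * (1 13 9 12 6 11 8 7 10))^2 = ((0 1 5 8 7 13 3 10 9 12 6 11 4))^2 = (0 5 7 3 9 6 4 1 8 13 10 12 11)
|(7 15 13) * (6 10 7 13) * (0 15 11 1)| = 7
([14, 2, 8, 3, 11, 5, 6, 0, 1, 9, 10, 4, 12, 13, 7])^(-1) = (0 7 14)(1 8 2)(4 11)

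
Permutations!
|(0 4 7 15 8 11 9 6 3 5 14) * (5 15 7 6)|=10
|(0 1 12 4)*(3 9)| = |(0 1 12 4)(3 9)| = 4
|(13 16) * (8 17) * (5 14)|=2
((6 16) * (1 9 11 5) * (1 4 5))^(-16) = (16)(1 11 9) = ((1 9 11)(4 5)(6 16))^(-16)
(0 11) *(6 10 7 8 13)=(0 11)(6 10 7 8 13)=[11, 1, 2, 3, 4, 5, 10, 8, 13, 9, 7, 0, 12, 6]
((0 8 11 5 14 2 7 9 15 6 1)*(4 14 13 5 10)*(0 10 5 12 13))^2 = ((0 8 11 5)(1 10 4 14 2 7 9 15 6)(12 13))^2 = (0 11)(1 4 2 9 6 10 14 7 15)(5 8)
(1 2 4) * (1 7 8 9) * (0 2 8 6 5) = (0 2 4 7 6 5)(1 8 9) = [2, 8, 4, 3, 7, 0, 5, 6, 9, 1]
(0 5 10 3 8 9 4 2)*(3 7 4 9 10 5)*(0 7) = (0 3 8 10)(2 7 4) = [3, 1, 7, 8, 2, 5, 6, 4, 10, 9, 0]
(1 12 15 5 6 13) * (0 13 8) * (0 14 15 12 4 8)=(0 13 1 4 8 14 15 5 6)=[13, 4, 2, 3, 8, 6, 0, 7, 14, 9, 10, 11, 12, 1, 15, 5]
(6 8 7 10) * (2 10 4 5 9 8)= [0, 1, 10, 3, 5, 9, 2, 4, 7, 8, 6]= (2 10 6)(4 5 9 8 7)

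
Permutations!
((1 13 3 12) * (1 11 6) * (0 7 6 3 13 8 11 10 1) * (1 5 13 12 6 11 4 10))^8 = ((0 7 11 3 6)(1 8 4 10 5 13 12))^8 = (0 3 7 6 11)(1 8 4 10 5 13 12)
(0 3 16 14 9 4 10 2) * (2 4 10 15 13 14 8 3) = (0 2)(3 16 8)(4 15 13 14 9 10) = [2, 1, 0, 16, 15, 5, 6, 7, 3, 10, 4, 11, 12, 14, 9, 13, 8]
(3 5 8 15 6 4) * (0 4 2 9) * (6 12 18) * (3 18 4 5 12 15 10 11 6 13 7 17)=(0 5 8 10 11 6 2 9)(3 12 4 18 13 7 17)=[5, 1, 9, 12, 18, 8, 2, 17, 10, 0, 11, 6, 4, 7, 14, 15, 16, 3, 13]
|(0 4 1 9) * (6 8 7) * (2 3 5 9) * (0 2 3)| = |(0 4 1 3 5 9 2)(6 8 7)| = 21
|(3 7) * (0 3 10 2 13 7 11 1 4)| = 20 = |(0 3 11 1 4)(2 13 7 10)|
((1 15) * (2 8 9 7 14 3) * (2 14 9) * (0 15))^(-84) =(15)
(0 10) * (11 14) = [10, 1, 2, 3, 4, 5, 6, 7, 8, 9, 0, 14, 12, 13, 11] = (0 10)(11 14)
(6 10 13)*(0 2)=(0 2)(6 10 13)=[2, 1, 0, 3, 4, 5, 10, 7, 8, 9, 13, 11, 12, 6]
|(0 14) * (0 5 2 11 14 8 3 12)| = |(0 8 3 12)(2 11 14 5)| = 4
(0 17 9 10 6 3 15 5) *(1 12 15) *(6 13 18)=(0 17 9 10 13 18 6 3 1 12 15 5)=[17, 12, 2, 1, 4, 0, 3, 7, 8, 10, 13, 11, 15, 18, 14, 5, 16, 9, 6]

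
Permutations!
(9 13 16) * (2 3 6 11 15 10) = (2 3 6 11 15 10)(9 13 16) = [0, 1, 3, 6, 4, 5, 11, 7, 8, 13, 2, 15, 12, 16, 14, 10, 9]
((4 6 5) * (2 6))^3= (2 4 5 6)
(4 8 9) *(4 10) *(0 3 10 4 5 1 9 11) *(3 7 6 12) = (0 7 6 12 3 10 5 1 9 4 8 11) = [7, 9, 2, 10, 8, 1, 12, 6, 11, 4, 5, 0, 3]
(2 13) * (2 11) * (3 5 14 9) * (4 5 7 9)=(2 13 11)(3 7 9)(4 5 14)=[0, 1, 13, 7, 5, 14, 6, 9, 8, 3, 10, 2, 12, 11, 4]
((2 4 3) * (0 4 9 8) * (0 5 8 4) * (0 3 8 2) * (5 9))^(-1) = (0 3)(2 5)(4 9 8)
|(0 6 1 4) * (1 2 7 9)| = |(0 6 2 7 9 1 4)| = 7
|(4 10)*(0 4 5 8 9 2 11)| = 8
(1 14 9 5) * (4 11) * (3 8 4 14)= (1 3 8 4 11 14 9 5)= [0, 3, 2, 8, 11, 1, 6, 7, 4, 5, 10, 14, 12, 13, 9]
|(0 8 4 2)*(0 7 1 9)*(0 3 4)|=|(0 8)(1 9 3 4 2 7)|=6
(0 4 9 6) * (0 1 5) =(0 4 9 6 1 5) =[4, 5, 2, 3, 9, 0, 1, 7, 8, 6]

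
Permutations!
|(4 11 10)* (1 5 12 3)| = 12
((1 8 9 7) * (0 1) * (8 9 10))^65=(0 1 9 7)(8 10)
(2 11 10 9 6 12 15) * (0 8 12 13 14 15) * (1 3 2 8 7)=(0 7 1 3 2 11 10 9 6 13 14 15 8 12)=[7, 3, 11, 2, 4, 5, 13, 1, 12, 6, 9, 10, 0, 14, 15, 8]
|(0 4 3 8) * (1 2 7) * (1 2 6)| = 4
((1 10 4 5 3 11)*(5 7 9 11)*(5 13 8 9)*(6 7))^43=(1 11 9 8 13 3 5 7 6 4 10)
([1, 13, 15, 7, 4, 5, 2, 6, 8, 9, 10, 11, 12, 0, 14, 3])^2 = (0 13 1)(2 3 6 15 7)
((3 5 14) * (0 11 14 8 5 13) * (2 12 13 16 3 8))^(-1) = (0 13 12 2 5 8 14 11)(3 16)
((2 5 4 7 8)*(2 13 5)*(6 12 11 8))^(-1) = (4 5 13 8 11 12 6 7)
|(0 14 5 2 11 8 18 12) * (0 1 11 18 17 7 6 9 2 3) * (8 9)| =|(0 14 5 3)(1 11 9 2 18 12)(6 8 17 7)| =12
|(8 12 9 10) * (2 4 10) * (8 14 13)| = |(2 4 10 14 13 8 12 9)| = 8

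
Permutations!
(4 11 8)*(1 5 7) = (1 5 7)(4 11 8) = [0, 5, 2, 3, 11, 7, 6, 1, 4, 9, 10, 8]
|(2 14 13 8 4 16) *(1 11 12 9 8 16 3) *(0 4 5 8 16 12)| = |(0 4 3 1 11)(2 14 13 12 9 16)(5 8)| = 30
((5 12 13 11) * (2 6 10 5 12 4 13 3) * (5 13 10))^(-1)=((2 6 5 4 10 13 11 12 3))^(-1)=(2 3 12 11 13 10 4 5 6)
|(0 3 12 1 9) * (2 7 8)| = |(0 3 12 1 9)(2 7 8)| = 15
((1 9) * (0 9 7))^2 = (0 1)(7 9)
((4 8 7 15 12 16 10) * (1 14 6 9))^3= ((1 14 6 9)(4 8 7 15 12 16 10))^3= (1 9 6 14)(4 15 10 7 16 8 12)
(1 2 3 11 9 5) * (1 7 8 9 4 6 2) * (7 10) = (2 3 11 4 6)(5 10 7 8 9) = [0, 1, 3, 11, 6, 10, 2, 8, 9, 5, 7, 4]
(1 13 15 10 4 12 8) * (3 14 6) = (1 13 15 10 4 12 8)(3 14 6) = [0, 13, 2, 14, 12, 5, 3, 7, 1, 9, 4, 11, 8, 15, 6, 10]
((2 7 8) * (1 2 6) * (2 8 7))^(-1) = (1 6 8)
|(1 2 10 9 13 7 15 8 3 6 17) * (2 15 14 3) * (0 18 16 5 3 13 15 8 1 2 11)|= 42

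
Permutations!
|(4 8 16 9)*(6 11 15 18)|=|(4 8 16 9)(6 11 15 18)|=4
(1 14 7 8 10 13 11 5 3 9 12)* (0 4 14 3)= (0 4 14 7 8 10 13 11 5)(1 3 9 12)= [4, 3, 2, 9, 14, 0, 6, 8, 10, 12, 13, 5, 1, 11, 7]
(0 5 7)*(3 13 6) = (0 5 7)(3 13 6) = [5, 1, 2, 13, 4, 7, 3, 0, 8, 9, 10, 11, 12, 6]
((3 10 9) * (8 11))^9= ((3 10 9)(8 11))^9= (8 11)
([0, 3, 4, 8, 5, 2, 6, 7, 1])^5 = [0, 8, 5, 1, 2, 4, 6, 7, 3]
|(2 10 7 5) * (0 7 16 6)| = |(0 7 5 2 10 16 6)| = 7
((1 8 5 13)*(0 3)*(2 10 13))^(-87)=(0 3)(1 2)(5 13)(8 10)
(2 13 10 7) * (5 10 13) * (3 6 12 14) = (2 5 10 7)(3 6 12 14) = [0, 1, 5, 6, 4, 10, 12, 2, 8, 9, 7, 11, 14, 13, 3]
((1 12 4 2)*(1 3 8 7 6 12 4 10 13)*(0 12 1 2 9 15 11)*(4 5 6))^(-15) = (0 9 8 13)(2 12 15 7)(3 10 11 4)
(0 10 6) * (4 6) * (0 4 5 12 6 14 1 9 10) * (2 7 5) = [0, 9, 7, 3, 14, 12, 4, 5, 8, 10, 2, 11, 6, 13, 1] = (1 9 10 2 7 5 12 6 4 14)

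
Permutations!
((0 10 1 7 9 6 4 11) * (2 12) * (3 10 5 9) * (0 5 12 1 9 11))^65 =(0 3)(1 6)(2 9)(4 7)(5 11)(10 12)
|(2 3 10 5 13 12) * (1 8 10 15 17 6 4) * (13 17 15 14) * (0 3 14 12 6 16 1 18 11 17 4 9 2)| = |(0 3 12)(1 8 10 5 4 18 11 17 16)(2 14 13 6 9)| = 45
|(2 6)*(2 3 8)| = 4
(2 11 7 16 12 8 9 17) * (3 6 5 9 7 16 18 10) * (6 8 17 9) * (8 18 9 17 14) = [0, 1, 11, 18, 4, 6, 5, 9, 7, 17, 3, 16, 14, 13, 8, 15, 12, 2, 10] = (2 11 16 12 14 8 7 9 17)(3 18 10)(5 6)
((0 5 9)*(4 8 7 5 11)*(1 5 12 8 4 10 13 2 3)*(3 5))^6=(0 9 5 2 13 10 11)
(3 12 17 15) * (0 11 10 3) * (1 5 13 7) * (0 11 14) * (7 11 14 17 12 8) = [17, 5, 2, 8, 4, 13, 6, 1, 7, 9, 3, 10, 12, 11, 0, 14, 16, 15] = (0 17 15 14)(1 5 13 11 10 3 8 7)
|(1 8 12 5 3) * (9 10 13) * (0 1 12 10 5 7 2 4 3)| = 35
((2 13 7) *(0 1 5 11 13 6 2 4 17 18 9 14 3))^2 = ((0 1 5 11 13 7 4 17 18 9 14 3)(2 6))^2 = (0 5 13 4 18 14)(1 11 7 17 9 3)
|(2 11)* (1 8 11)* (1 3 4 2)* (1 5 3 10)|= 8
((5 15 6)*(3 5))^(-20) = ((3 5 15 6))^(-20) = (15)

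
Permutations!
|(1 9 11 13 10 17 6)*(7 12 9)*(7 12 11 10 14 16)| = 30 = |(1 12 9 10 17 6)(7 11 13 14 16)|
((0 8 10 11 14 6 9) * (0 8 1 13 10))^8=((0 1 13 10 11 14 6 9 8))^8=(0 8 9 6 14 11 10 13 1)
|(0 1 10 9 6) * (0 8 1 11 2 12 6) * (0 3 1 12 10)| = 21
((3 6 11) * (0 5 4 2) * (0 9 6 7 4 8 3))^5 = (0 4)(2 5)(3 6)(7 11)(8 9)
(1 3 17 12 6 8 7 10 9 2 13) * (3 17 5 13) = [0, 17, 3, 5, 4, 13, 8, 10, 7, 2, 9, 11, 6, 1, 14, 15, 16, 12] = (1 17 12 6 8 7 10 9 2 3 5 13)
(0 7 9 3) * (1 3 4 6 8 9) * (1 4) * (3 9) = (0 7 4 6 8 3)(1 9) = [7, 9, 2, 0, 6, 5, 8, 4, 3, 1]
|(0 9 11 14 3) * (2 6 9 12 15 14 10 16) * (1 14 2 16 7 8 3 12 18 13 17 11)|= |(0 18 13 17 11 10 7 8 3)(1 14 12 15 2 6 9)|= 63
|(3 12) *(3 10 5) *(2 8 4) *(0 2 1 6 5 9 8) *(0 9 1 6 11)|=|(0 2 9 8 4 6 5 3 12 10 1 11)|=12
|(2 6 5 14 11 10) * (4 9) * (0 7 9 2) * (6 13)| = 11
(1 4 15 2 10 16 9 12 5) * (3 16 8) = (1 4 15 2 10 8 3 16 9 12 5) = [0, 4, 10, 16, 15, 1, 6, 7, 3, 12, 8, 11, 5, 13, 14, 2, 9]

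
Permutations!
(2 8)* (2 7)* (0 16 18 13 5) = [16, 1, 8, 3, 4, 0, 6, 2, 7, 9, 10, 11, 12, 5, 14, 15, 18, 17, 13] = (0 16 18 13 5)(2 8 7)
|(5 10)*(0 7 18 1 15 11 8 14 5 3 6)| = |(0 7 18 1 15 11 8 14 5 10 3 6)| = 12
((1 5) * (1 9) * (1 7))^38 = (1 9)(5 7)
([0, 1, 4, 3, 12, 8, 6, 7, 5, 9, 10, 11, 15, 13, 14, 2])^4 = [0, 1, 2, 3, 4, 5, 6, 7, 8, 9, 10, 11, 12, 13, 14, 15]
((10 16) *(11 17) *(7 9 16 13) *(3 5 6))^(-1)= ((3 5 6)(7 9 16 10 13)(11 17))^(-1)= (3 6 5)(7 13 10 16 9)(11 17)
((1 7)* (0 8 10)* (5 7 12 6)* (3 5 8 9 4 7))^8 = (0 10 8 6 12 1 7 4 9)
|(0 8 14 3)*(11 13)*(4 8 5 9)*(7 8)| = |(0 5 9 4 7 8 14 3)(11 13)| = 8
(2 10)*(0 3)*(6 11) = (0 3)(2 10)(6 11) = [3, 1, 10, 0, 4, 5, 11, 7, 8, 9, 2, 6]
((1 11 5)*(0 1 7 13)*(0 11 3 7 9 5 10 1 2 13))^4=((0 2 13 11 10 1 3 7)(5 9))^4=(0 10)(1 2)(3 13)(7 11)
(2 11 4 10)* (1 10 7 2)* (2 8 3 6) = (1 10)(2 11 4 7 8 3 6) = [0, 10, 11, 6, 7, 5, 2, 8, 3, 9, 1, 4]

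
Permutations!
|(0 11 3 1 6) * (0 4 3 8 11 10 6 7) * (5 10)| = |(0 5 10 6 4 3 1 7)(8 11)| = 8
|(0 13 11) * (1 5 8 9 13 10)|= 8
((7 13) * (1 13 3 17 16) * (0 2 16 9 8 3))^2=((0 2 16 1 13 7)(3 17 9 8))^2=(0 16 13)(1 7 2)(3 9)(8 17)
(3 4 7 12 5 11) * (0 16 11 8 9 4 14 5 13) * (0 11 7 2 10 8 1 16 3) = [3, 16, 10, 14, 2, 1, 6, 12, 9, 4, 8, 0, 13, 11, 5, 15, 7] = (0 3 14 5 1 16 7 12 13 11)(2 10 8 9 4)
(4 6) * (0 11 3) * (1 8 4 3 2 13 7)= (0 11 2 13 7 1 8 4 6 3)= [11, 8, 13, 0, 6, 5, 3, 1, 4, 9, 10, 2, 12, 7]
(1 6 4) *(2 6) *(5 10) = (1 2 6 4)(5 10) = [0, 2, 6, 3, 1, 10, 4, 7, 8, 9, 5]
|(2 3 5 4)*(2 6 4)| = 6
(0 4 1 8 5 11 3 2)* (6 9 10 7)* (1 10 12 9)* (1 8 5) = (0 4 10 7 6 8 1 5 11 3 2)(9 12) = [4, 5, 0, 2, 10, 11, 8, 6, 1, 12, 7, 3, 9]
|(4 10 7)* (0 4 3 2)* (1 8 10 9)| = |(0 4 9 1 8 10 7 3 2)| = 9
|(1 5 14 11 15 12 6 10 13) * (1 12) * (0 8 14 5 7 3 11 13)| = |(0 8 14 13 12 6 10)(1 7 3 11 15)| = 35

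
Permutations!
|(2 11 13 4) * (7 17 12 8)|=|(2 11 13 4)(7 17 12 8)|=4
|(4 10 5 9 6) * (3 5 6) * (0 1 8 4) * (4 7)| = |(0 1 8 7 4 10 6)(3 5 9)| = 21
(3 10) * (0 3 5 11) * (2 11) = [3, 1, 11, 10, 4, 2, 6, 7, 8, 9, 5, 0] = (0 3 10 5 2 11)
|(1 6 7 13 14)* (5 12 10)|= |(1 6 7 13 14)(5 12 10)|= 15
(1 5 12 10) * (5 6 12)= (1 6 12 10)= [0, 6, 2, 3, 4, 5, 12, 7, 8, 9, 1, 11, 10]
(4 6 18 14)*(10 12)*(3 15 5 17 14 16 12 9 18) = (3 15 5 17 14 4 6)(9 18 16 12 10) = [0, 1, 2, 15, 6, 17, 3, 7, 8, 18, 9, 11, 10, 13, 4, 5, 12, 14, 16]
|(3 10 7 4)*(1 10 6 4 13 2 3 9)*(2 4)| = |(1 10 7 13 4 9)(2 3 6)| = 6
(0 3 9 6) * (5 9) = (0 3 5 9 6) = [3, 1, 2, 5, 4, 9, 0, 7, 8, 6]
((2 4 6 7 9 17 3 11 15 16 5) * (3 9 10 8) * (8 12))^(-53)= ((2 4 6 7 10 12 8 3 11 15 16 5)(9 17))^(-53)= (2 3 6 15 10 5 8 4 11 7 16 12)(9 17)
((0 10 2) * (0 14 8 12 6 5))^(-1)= ((0 10 2 14 8 12 6 5))^(-1)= (0 5 6 12 8 14 2 10)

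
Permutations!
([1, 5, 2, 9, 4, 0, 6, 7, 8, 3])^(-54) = (9)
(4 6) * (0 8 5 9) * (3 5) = (0 8 3 5 9)(4 6) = [8, 1, 2, 5, 6, 9, 4, 7, 3, 0]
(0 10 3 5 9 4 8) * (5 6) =[10, 1, 2, 6, 8, 9, 5, 7, 0, 4, 3] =(0 10 3 6 5 9 4 8)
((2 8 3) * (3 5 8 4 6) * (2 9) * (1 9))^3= ((1 9 2 4 6 3)(5 8))^3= (1 4)(2 3)(5 8)(6 9)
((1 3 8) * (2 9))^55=((1 3 8)(2 9))^55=(1 3 8)(2 9)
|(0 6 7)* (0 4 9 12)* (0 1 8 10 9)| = |(0 6 7 4)(1 8 10 9 12)| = 20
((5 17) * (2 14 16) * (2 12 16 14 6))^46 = (17)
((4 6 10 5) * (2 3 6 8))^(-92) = ((2 3 6 10 5 4 8))^(-92) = (2 8 4 5 10 6 3)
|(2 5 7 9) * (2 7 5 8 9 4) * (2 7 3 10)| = |(2 8 9 3 10)(4 7)| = 10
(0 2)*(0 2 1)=(2)(0 1)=[1, 0, 2]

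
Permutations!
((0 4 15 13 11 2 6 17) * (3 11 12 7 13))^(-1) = ((0 4 15 3 11 2 6 17)(7 13 12))^(-1) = (0 17 6 2 11 3 15 4)(7 12 13)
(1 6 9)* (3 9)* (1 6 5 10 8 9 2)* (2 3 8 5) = (1 2)(5 10)(6 8 9) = [0, 2, 1, 3, 4, 10, 8, 7, 9, 6, 5]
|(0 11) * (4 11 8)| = |(0 8 4 11)| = 4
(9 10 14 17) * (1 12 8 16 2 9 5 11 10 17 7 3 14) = (1 12 8 16 2 9 17 5 11 10)(3 14 7) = [0, 12, 9, 14, 4, 11, 6, 3, 16, 17, 1, 10, 8, 13, 7, 15, 2, 5]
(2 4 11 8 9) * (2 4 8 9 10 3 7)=(2 8 10 3 7)(4 11 9)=[0, 1, 8, 7, 11, 5, 6, 2, 10, 4, 3, 9]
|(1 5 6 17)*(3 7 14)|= |(1 5 6 17)(3 7 14)|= 12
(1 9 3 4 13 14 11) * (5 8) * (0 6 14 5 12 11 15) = (0 6 14 15)(1 9 3 4 13 5 8 12 11) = [6, 9, 2, 4, 13, 8, 14, 7, 12, 3, 10, 1, 11, 5, 15, 0]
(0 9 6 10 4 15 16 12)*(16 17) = (0 9 6 10 4 15 17 16 12) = [9, 1, 2, 3, 15, 5, 10, 7, 8, 6, 4, 11, 0, 13, 14, 17, 12, 16]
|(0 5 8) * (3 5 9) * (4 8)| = |(0 9 3 5 4 8)| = 6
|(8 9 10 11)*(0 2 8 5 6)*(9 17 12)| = 10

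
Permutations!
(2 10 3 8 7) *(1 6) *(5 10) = (1 6)(2 5 10 3 8 7) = [0, 6, 5, 8, 4, 10, 1, 2, 7, 9, 3]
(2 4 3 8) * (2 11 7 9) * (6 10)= (2 4 3 8 11 7 9)(6 10)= [0, 1, 4, 8, 3, 5, 10, 9, 11, 2, 6, 7]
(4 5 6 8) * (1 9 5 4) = (1 9 5 6 8) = [0, 9, 2, 3, 4, 6, 8, 7, 1, 5]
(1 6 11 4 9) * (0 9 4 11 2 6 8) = [9, 8, 6, 3, 4, 5, 2, 7, 0, 1, 10, 11] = (11)(0 9 1 8)(2 6)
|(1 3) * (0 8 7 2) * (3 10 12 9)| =20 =|(0 8 7 2)(1 10 12 9 3)|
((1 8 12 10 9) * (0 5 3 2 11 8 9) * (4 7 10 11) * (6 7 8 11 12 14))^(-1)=(0 10 7 6 14 8 4 2 3 5)(1 9)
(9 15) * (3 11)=(3 11)(9 15)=[0, 1, 2, 11, 4, 5, 6, 7, 8, 15, 10, 3, 12, 13, 14, 9]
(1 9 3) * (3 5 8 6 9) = (1 3)(5 8 6 9) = [0, 3, 2, 1, 4, 8, 9, 7, 6, 5]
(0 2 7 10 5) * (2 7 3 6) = (0 7 10 5)(2 3 6) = [7, 1, 3, 6, 4, 0, 2, 10, 8, 9, 5]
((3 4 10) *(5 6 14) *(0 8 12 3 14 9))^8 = ((0 8 12 3 4 10 14 5 6 9))^8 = (0 6 14 4 12)(3 8 9 5 10)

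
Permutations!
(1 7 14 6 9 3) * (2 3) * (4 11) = (1 7 14 6 9 2 3)(4 11) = [0, 7, 3, 1, 11, 5, 9, 14, 8, 2, 10, 4, 12, 13, 6]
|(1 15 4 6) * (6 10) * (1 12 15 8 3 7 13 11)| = |(1 8 3 7 13 11)(4 10 6 12 15)| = 30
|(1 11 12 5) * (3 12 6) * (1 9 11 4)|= 6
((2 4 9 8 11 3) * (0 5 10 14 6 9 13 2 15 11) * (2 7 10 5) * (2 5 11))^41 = (0 8 9 6 14 10 7 13 4 2 15 3 11 5)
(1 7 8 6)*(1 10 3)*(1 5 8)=(1 7)(3 5 8 6 10)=[0, 7, 2, 5, 4, 8, 10, 1, 6, 9, 3]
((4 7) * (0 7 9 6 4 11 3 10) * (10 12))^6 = (12)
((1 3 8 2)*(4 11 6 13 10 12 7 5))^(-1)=(1 2 8 3)(4 5 7 12 10 13 6 11)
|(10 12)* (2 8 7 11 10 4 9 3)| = 9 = |(2 8 7 11 10 12 4 9 3)|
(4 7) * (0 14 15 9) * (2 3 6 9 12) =(0 14 15 12 2 3 6 9)(4 7) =[14, 1, 3, 6, 7, 5, 9, 4, 8, 0, 10, 11, 2, 13, 15, 12]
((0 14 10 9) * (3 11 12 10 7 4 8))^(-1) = (0 9 10 12 11 3 8 4 7 14)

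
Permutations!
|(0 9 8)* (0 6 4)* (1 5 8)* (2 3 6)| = 9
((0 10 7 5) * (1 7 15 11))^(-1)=((0 10 15 11 1 7 5))^(-1)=(0 5 7 1 11 15 10)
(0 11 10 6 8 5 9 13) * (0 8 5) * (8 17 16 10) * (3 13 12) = (0 11 8)(3 13 17 16 10 6 5 9 12) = [11, 1, 2, 13, 4, 9, 5, 7, 0, 12, 6, 8, 3, 17, 14, 15, 10, 16]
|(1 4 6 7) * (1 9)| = |(1 4 6 7 9)| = 5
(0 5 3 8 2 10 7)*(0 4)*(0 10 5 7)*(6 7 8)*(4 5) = (0 8 2 4 10)(3 6 7 5) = [8, 1, 4, 6, 10, 3, 7, 5, 2, 9, 0]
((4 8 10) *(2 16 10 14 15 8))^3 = (2 4 10 16)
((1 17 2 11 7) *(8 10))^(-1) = (1 7 11 2 17)(8 10)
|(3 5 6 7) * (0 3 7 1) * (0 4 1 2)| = |(7)(0 3 5 6 2)(1 4)| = 10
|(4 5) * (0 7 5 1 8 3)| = |(0 7 5 4 1 8 3)| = 7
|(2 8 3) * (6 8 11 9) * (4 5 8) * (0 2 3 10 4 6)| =|(0 2 11 9)(4 5 8 10)| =4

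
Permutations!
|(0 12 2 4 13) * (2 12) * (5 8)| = |(0 2 4 13)(5 8)| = 4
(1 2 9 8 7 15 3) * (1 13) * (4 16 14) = (1 2 9 8 7 15 3 13)(4 16 14) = [0, 2, 9, 13, 16, 5, 6, 15, 7, 8, 10, 11, 12, 1, 4, 3, 14]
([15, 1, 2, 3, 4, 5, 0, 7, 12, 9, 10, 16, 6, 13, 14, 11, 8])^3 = [16, 1, 2, 3, 4, 5, 11, 7, 0, 9, 10, 12, 15, 13, 14, 8, 6]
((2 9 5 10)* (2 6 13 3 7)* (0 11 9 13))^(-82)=(0 9 10)(2 3)(5 6 11)(7 13)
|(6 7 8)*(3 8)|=4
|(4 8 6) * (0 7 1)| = 3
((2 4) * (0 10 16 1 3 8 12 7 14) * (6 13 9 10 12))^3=(0 14 7 12)(1 6 10 3 13 16 8 9)(2 4)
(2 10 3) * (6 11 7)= (2 10 3)(6 11 7)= [0, 1, 10, 2, 4, 5, 11, 6, 8, 9, 3, 7]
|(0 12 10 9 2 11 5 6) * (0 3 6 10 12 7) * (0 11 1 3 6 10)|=20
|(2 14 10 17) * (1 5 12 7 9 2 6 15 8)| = |(1 5 12 7 9 2 14 10 17 6 15 8)| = 12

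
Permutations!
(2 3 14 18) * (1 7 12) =(1 7 12)(2 3 14 18) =[0, 7, 3, 14, 4, 5, 6, 12, 8, 9, 10, 11, 1, 13, 18, 15, 16, 17, 2]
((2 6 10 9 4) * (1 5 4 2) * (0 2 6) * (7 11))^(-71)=((0 2)(1 5 4)(6 10 9)(7 11))^(-71)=(0 2)(1 5 4)(6 10 9)(7 11)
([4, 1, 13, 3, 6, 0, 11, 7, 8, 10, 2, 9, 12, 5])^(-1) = (0 5 13 2 10 9 11 6 4)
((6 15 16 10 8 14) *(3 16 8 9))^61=(3 16 10 9)(6 15 8 14)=((3 16 10 9)(6 15 8 14))^61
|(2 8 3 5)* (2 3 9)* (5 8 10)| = |(2 10 5 3 8 9)| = 6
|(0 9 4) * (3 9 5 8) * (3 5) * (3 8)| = 6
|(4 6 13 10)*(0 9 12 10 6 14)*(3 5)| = |(0 9 12 10 4 14)(3 5)(6 13)| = 6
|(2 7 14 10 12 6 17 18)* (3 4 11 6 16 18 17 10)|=11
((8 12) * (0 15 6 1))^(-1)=(0 1 6 15)(8 12)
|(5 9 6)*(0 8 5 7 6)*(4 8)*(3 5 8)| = |(0 4 3 5 9)(6 7)| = 10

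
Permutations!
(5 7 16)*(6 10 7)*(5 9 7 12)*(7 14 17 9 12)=(5 6 10 7 16 12)(9 14 17)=[0, 1, 2, 3, 4, 6, 10, 16, 8, 14, 7, 11, 5, 13, 17, 15, 12, 9]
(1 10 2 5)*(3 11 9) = [0, 10, 5, 11, 4, 1, 6, 7, 8, 3, 2, 9] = (1 10 2 5)(3 11 9)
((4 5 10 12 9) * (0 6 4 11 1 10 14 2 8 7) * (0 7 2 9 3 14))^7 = (14)(0 5 4 6)(2 8)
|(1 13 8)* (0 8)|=4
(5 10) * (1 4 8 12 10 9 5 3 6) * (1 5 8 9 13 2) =(1 4 9 8 12 10 3 6 5 13 2) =[0, 4, 1, 6, 9, 13, 5, 7, 12, 8, 3, 11, 10, 2]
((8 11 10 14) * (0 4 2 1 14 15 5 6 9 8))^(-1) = ((0 4 2 1 14)(5 6 9 8 11 10 15))^(-1) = (0 14 1 2 4)(5 15 10 11 8 9 6)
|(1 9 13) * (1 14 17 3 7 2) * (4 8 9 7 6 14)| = |(1 7 2)(3 6 14 17)(4 8 9 13)| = 12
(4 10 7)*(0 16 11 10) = (0 16 11 10 7 4) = [16, 1, 2, 3, 0, 5, 6, 4, 8, 9, 7, 10, 12, 13, 14, 15, 11]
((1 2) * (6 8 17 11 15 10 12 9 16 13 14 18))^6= ((1 2)(6 8 17 11 15 10 12 9 16 13 14 18))^6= (6 12)(8 9)(10 18)(11 13)(14 15)(16 17)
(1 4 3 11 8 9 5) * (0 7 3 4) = [7, 0, 2, 11, 4, 1, 6, 3, 9, 5, 10, 8] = (0 7 3 11 8 9 5 1)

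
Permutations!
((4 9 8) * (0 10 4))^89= ((0 10 4 9 8))^89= (0 8 9 4 10)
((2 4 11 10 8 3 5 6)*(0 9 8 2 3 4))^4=((0 9 8 4 11 10 2)(3 5 6))^4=(0 11 9 10 8 2 4)(3 5 6)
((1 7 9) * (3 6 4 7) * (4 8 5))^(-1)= ((1 3 6 8 5 4 7 9))^(-1)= (1 9 7 4 5 8 6 3)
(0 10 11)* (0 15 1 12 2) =(0 10 11 15 1 12 2) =[10, 12, 0, 3, 4, 5, 6, 7, 8, 9, 11, 15, 2, 13, 14, 1]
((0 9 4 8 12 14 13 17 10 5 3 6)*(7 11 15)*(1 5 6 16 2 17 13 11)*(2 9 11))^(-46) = (0 5 8 10 7 9 2 11 3 12 6 1 4 17 15 16 14)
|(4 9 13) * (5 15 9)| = 5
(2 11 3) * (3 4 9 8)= [0, 1, 11, 2, 9, 5, 6, 7, 3, 8, 10, 4]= (2 11 4 9 8 3)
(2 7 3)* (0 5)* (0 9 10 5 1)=[1, 0, 7, 2, 4, 9, 6, 3, 8, 10, 5]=(0 1)(2 7 3)(5 9 10)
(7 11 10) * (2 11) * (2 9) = (2 11 10 7 9) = [0, 1, 11, 3, 4, 5, 6, 9, 8, 2, 7, 10]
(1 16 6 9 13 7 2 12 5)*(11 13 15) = (1 16 6 9 15 11 13 7 2 12 5) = [0, 16, 12, 3, 4, 1, 9, 2, 8, 15, 10, 13, 5, 7, 14, 11, 6]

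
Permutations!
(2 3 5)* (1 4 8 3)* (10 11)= [0, 4, 1, 5, 8, 2, 6, 7, 3, 9, 11, 10]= (1 4 8 3 5 2)(10 11)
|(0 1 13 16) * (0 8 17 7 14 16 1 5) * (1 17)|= 14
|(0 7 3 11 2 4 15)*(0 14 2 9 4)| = |(0 7 3 11 9 4 15 14 2)| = 9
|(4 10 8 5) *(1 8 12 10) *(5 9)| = 10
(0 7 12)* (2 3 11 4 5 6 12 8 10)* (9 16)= (0 7 8 10 2 3 11 4 5 6 12)(9 16)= [7, 1, 3, 11, 5, 6, 12, 8, 10, 16, 2, 4, 0, 13, 14, 15, 9]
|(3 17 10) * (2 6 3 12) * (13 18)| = |(2 6 3 17 10 12)(13 18)| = 6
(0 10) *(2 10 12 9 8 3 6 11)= [12, 1, 10, 6, 4, 5, 11, 7, 3, 8, 0, 2, 9]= (0 12 9 8 3 6 11 2 10)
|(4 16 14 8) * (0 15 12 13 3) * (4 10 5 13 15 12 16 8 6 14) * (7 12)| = 22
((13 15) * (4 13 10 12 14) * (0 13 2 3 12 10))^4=((0 13 15)(2 3 12 14 4))^4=(0 13 15)(2 4 14 12 3)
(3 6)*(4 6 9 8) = (3 9 8 4 6) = [0, 1, 2, 9, 6, 5, 3, 7, 4, 8]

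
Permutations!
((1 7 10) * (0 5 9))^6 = (10)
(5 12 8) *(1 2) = [0, 2, 1, 3, 4, 12, 6, 7, 5, 9, 10, 11, 8] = (1 2)(5 12 8)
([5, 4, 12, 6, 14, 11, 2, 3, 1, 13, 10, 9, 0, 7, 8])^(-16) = (14)(0 13 2 11 3)(5 7 12 9 6)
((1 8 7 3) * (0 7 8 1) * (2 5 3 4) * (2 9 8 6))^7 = ((0 7 4 9 8 6 2 5 3))^7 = (0 5 6 9 7 3 2 8 4)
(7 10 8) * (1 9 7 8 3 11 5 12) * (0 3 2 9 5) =[3, 5, 9, 11, 4, 12, 6, 10, 8, 7, 2, 0, 1] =(0 3 11)(1 5 12)(2 9 7 10)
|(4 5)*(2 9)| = |(2 9)(4 5)| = 2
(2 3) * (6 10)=(2 3)(6 10)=[0, 1, 3, 2, 4, 5, 10, 7, 8, 9, 6]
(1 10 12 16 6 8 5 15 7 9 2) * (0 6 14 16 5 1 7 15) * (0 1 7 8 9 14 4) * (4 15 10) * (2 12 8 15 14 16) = (0 6 9 12 5 1 4)(2 15 10 8 7 16 14) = [6, 4, 15, 3, 0, 1, 9, 16, 7, 12, 8, 11, 5, 13, 2, 10, 14]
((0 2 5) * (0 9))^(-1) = ((0 2 5 9))^(-1) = (0 9 5 2)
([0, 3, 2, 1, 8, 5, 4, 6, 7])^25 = (1 3)(4 8 7 6)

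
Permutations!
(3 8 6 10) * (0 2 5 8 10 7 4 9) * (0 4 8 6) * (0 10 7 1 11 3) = [2, 11, 5, 7, 9, 6, 1, 8, 10, 4, 0, 3] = (0 2 5 6 1 11 3 7 8 10)(4 9)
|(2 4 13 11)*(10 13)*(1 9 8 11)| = |(1 9 8 11 2 4 10 13)| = 8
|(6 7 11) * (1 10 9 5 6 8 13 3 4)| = 11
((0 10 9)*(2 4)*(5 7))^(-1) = (0 9 10)(2 4)(5 7)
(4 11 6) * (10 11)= (4 10 11 6)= [0, 1, 2, 3, 10, 5, 4, 7, 8, 9, 11, 6]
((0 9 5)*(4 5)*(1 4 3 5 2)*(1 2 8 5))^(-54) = (0 3 4 5 9 1 8)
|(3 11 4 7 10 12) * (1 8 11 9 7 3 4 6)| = 12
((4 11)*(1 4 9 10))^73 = (1 9 4 10 11)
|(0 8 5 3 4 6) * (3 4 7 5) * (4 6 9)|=6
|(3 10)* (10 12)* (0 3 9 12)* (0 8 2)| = 12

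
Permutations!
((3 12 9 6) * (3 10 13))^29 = (3 13 10 6 9 12)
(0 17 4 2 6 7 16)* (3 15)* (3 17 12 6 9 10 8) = (0 12 6 7 16)(2 9 10 8 3 15 17 4) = [12, 1, 9, 15, 2, 5, 7, 16, 3, 10, 8, 11, 6, 13, 14, 17, 0, 4]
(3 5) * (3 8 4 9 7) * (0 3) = (0 3 5 8 4 9 7) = [3, 1, 2, 5, 9, 8, 6, 0, 4, 7]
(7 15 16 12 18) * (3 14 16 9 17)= (3 14 16 12 18 7 15 9 17)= [0, 1, 2, 14, 4, 5, 6, 15, 8, 17, 10, 11, 18, 13, 16, 9, 12, 3, 7]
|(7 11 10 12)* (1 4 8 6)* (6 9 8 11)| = 14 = |(1 4 11 10 12 7 6)(8 9)|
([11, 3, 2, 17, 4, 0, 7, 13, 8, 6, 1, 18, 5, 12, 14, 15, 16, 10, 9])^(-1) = (0 5 12 13 7 6 9 18 11)(1 10 17 3)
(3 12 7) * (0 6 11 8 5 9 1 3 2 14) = (0 6 11 8 5 9 1 3 12 7 2 14) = [6, 3, 14, 12, 4, 9, 11, 2, 5, 1, 10, 8, 7, 13, 0]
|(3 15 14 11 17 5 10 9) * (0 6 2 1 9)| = 12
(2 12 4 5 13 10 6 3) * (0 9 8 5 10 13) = (13)(0 9 8 5)(2 12 4 10 6 3) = [9, 1, 12, 2, 10, 0, 3, 7, 5, 8, 6, 11, 4, 13]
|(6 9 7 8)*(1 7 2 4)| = |(1 7 8 6 9 2 4)| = 7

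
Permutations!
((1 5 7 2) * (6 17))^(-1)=(1 2 7 5)(6 17)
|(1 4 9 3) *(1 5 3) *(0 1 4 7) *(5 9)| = 12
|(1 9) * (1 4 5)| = 4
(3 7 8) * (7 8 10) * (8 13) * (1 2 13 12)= (1 2 13 8 3 12)(7 10)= [0, 2, 13, 12, 4, 5, 6, 10, 3, 9, 7, 11, 1, 8]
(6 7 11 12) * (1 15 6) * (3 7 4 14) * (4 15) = (1 4 14 3 7 11 12)(6 15) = [0, 4, 2, 7, 14, 5, 15, 11, 8, 9, 10, 12, 1, 13, 3, 6]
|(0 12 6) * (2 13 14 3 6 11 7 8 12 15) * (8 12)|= 21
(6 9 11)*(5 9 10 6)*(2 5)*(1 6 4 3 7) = [0, 6, 5, 7, 3, 9, 10, 1, 8, 11, 4, 2] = (1 6 10 4 3 7)(2 5 9 11)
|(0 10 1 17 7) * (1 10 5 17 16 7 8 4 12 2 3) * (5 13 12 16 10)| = 13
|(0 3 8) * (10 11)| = |(0 3 8)(10 11)| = 6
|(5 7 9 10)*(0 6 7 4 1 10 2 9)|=12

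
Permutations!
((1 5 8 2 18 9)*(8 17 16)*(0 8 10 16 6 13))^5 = ((0 8 2 18 9 1 5 17 6 13)(10 16))^5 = (0 1)(2 17)(5 8)(6 18)(9 13)(10 16)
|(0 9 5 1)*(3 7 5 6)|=|(0 9 6 3 7 5 1)|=7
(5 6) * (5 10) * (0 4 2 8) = (0 4 2 8)(5 6 10) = [4, 1, 8, 3, 2, 6, 10, 7, 0, 9, 5]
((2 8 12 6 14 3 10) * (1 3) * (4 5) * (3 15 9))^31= ((1 15 9 3 10 2 8 12 6 14)(4 5))^31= (1 15 9 3 10 2 8 12 6 14)(4 5)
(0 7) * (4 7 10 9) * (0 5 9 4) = [10, 1, 2, 3, 7, 9, 6, 5, 8, 0, 4] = (0 10 4 7 5 9)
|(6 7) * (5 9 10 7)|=|(5 9 10 7 6)|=5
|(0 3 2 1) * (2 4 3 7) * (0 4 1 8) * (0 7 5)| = 6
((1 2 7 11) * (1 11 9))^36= (11)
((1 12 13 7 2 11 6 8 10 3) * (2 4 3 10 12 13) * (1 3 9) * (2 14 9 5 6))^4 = (1 5 14 7 8)(4 12 13 6 9)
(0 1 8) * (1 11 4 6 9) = (0 11 4 6 9 1 8) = [11, 8, 2, 3, 6, 5, 9, 7, 0, 1, 10, 4]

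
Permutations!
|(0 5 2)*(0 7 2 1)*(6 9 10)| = 6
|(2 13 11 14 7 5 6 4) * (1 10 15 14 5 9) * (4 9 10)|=|(1 4 2 13 11 5 6 9)(7 10 15 14)|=8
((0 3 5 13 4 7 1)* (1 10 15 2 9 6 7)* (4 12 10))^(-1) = (0 1 4 7 6 9 2 15 10 12 13 5 3)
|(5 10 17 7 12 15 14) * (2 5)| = 8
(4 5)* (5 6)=(4 6 5)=[0, 1, 2, 3, 6, 4, 5]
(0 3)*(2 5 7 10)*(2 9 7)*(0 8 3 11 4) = (0 11 4)(2 5)(3 8)(7 10 9) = [11, 1, 5, 8, 0, 2, 6, 10, 3, 7, 9, 4]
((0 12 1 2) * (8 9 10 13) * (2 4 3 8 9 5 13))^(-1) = ((0 12 1 4 3 8 5 13 9 10 2))^(-1) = (0 2 10 9 13 5 8 3 4 1 12)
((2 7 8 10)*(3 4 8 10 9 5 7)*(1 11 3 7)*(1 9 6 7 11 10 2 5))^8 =(2 11 3 4 8 6 7)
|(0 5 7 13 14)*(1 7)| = 6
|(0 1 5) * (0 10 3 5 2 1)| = 6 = |(1 2)(3 5 10)|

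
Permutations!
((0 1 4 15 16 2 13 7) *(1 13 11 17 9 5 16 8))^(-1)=((0 13 7)(1 4 15 8)(2 11 17 9 5 16))^(-1)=(0 7 13)(1 8 15 4)(2 16 5 9 17 11)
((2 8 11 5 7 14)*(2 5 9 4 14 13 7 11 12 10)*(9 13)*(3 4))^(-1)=(2 10 12 8)(3 9 7 13 11 5 14 4)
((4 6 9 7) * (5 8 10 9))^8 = ((4 6 5 8 10 9 7))^8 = (4 6 5 8 10 9 7)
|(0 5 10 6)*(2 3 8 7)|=|(0 5 10 6)(2 3 8 7)|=4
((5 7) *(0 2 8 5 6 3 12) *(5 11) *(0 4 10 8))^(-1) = ((0 2)(3 12 4 10 8 11 5 7 6))^(-1) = (0 2)(3 6 7 5 11 8 10 4 12)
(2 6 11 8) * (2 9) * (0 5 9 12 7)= (0 5 9 2 6 11 8 12 7)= [5, 1, 6, 3, 4, 9, 11, 0, 12, 2, 10, 8, 7]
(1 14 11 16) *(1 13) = (1 14 11 16 13) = [0, 14, 2, 3, 4, 5, 6, 7, 8, 9, 10, 16, 12, 1, 11, 15, 13]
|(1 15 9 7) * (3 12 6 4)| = 4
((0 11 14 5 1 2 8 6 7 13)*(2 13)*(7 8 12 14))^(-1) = ((0 11 7 2 12 14 5 1 13)(6 8))^(-1) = (0 13 1 5 14 12 2 7 11)(6 8)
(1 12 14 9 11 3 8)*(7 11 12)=(1 7 11 3 8)(9 12 14)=[0, 7, 2, 8, 4, 5, 6, 11, 1, 12, 10, 3, 14, 13, 9]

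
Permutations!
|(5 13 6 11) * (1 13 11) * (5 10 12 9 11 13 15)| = |(1 15 5 13 6)(9 11 10 12)| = 20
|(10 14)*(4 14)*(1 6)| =6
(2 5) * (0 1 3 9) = (0 1 3 9)(2 5) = [1, 3, 5, 9, 4, 2, 6, 7, 8, 0]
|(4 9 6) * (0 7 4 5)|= 6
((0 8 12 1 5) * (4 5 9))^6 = ((0 8 12 1 9 4 5))^6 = (0 5 4 9 1 12 8)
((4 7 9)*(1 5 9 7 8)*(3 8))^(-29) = (1 5 9 4 3 8)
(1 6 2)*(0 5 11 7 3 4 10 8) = [5, 6, 1, 4, 10, 11, 2, 3, 0, 9, 8, 7] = (0 5 11 7 3 4 10 8)(1 6 2)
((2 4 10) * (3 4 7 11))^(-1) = (2 10 4 3 11 7)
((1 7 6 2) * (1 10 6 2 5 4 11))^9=(1 7 2 10 6 5 4 11)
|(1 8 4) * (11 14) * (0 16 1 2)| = |(0 16 1 8 4 2)(11 14)| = 6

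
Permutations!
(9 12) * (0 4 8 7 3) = (0 4 8 7 3)(9 12) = [4, 1, 2, 0, 8, 5, 6, 3, 7, 12, 10, 11, 9]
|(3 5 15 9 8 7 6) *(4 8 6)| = |(3 5 15 9 6)(4 8 7)| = 15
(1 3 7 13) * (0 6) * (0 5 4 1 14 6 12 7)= [12, 3, 2, 0, 1, 4, 5, 13, 8, 9, 10, 11, 7, 14, 6]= (0 12 7 13 14 6 5 4 1 3)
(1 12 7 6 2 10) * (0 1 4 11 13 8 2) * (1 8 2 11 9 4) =(0 8 11 13 2 10 1 12 7 6)(4 9) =[8, 12, 10, 3, 9, 5, 0, 6, 11, 4, 1, 13, 7, 2]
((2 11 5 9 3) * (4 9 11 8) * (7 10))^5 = (5 11)(7 10)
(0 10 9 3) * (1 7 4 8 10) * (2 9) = (0 1 7 4 8 10 2 9 3) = [1, 7, 9, 0, 8, 5, 6, 4, 10, 3, 2]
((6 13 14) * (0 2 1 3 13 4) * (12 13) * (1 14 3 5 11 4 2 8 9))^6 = (14)(0 4 11 5 1 9 8)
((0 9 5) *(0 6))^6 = ((0 9 5 6))^6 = (0 5)(6 9)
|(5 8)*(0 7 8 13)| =5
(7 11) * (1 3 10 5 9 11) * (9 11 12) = (1 3 10 5 11 7)(9 12) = [0, 3, 2, 10, 4, 11, 6, 1, 8, 12, 5, 7, 9]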